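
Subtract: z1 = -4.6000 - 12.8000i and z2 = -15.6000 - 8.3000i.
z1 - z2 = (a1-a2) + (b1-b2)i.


Real: -4.6 + 15.6 = 11
Imag: -12.8 + 8.3 = -4.5

11.0000 - 4.5000i


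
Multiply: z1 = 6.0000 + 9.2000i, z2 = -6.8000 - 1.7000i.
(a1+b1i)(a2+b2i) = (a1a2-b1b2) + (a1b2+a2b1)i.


Real = 6*(-6.8) - 9.2*(-1.7) = -40.8 - (-15.64) = -25.16
Imag = 6*(-1.7) - (6.8)*9.2 = -10.2 - (62.56) = -72.76

-25.1600 - 72.7600i


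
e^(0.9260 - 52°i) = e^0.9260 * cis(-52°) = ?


e^0.9260 = 2.5244
cos(-52°) = 0.61566
sin(-52°) = -0.788
Real = 2.5244*0.61566 = 1.5542
Imag = 2.5244*(-0.788) = -1.9892

1.5542 - 1.9892i


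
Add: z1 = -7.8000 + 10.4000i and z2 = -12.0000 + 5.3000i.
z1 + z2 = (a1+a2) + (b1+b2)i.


Real: -7.8 - 12 = -19.8
Imag: 10.4 + 5.3 = 15.7

-19.8000 + 15.7000i


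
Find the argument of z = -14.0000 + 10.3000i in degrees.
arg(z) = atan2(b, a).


Re = -14, Im = 10.3
arg = atan2(10.3, -14) = 143.6576 degrees

arg(z) = 143.6576 degrees


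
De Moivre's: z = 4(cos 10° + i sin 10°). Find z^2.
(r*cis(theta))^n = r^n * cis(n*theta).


r^2 = 4^2 = 16
n*theta = 2*10° = 20° = 20° (mod 360)
a = 16*cos(20°) = 15.0351
b = 16*sin(20°) = 5.4723

16 cis(20°) = 15.0351 + 5.4723i


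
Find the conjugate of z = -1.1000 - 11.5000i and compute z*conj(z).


z_bar = -1.1000 + 11.5000i
z*z_bar = (-1.1)^2 + (-11.5)^2 = 1.21 + 132.25 = 133.46

z_bar = -1.1000 + 11.5000i, z*z_bar = 133.46


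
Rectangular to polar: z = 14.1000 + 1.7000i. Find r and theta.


r = sqrt(198.81+2.89) = sqrt(201.7) = 14.2021
theta = atan2(1.7, 14.1) = 6.8748 degrees

r = 14.2021, theta = 6.8748 degrees


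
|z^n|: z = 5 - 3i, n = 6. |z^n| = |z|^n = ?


|z| = sqrt(25+9) = sqrt(34) = 5.8310
|z^6| = |z|^6 = (sqrt(34))^6 = 34^3 = 39304

|z^6| = 39304


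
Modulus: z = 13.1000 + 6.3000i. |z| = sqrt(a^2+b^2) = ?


|z| = sqrt(13.1^2 + 6.3^2) = sqrt(171.61 + 39.69) = sqrt(211.3) = 14.5362

|z| = 14.5362


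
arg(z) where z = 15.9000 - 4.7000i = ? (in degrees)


Re = 15.9, Im = -4.7
arg = atan2(-4.7, 15.9) = -16.4675 degrees

arg(z) = -16.4675 degrees


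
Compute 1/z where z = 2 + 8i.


|z|^2 = 4+64 = 68
1/z = (2 - 8i)/68

1/z = 0.0294 - 0.1176i


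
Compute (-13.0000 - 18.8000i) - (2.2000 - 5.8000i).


Real: -13 - 2.2 = -15.2
Imag: -18.8 + 5.8 = -13

-15.2000 - 13.0000i


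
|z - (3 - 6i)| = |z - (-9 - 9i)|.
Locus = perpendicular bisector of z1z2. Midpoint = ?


Equal distances means the locus is the perpendicular bisector of z1 and z2.
Midpoint = ((3+(-9))/2, (-6+(-9))/2) = (-3.0000, -7.5000)

Perpendicular bisector through (-3.0000, -7.5000)


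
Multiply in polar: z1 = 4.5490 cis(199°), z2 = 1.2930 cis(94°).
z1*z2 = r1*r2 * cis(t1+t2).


r = 4.5490 * 1.2930 = 5.8819
theta = 199° + 94° = 293° = 293° (mod 360)

5.8819 cis(293°)


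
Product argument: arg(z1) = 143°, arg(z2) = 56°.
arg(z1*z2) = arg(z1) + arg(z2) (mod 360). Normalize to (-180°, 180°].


arg(z1*z2) = 143° + 56° = 199°
Normalized to (-180°, 180°]: -161°

-161°


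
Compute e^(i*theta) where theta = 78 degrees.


cos(78°) = 0.2079
sin(78°) = 0.9781

e^(i*78°) = 0.2079 + 0.9781i


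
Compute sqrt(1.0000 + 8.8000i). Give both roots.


|z| = sqrt(1+77.44) = 8.8566
sqrt((|z|+a)/2) = sqrt((8.8566+1)/2) = sqrt(4.9283) = 2.2200
sqrt((|z|-a)/2) = sqrt((8.8566-1)/2) = sqrt(3.9283) = 1.9820

±(2.2200 + 1.9820i) i.e. 2.2200 + 1.9820i and -2.2200 - 1.9820i


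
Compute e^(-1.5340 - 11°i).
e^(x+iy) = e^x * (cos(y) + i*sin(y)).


e^-1.5340 = 0.2157
cos(-11°) = 0.9816
sin(-11°) = -0.1908
Real = 0.2157*0.9816 = 0.2117
Imag = 0.2157*(-0.1908) = -0.0412

0.2117 - 0.0412i


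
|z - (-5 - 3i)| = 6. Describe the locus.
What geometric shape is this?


|z - z0| = r is a circle with center z0 and radius r.
Center = (-5, -3), radius = 6

Circle with center (-5, -3) and radius 6


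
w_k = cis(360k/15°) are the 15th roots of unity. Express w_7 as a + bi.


Angle = 360*7/15 = 168°
a = cos(168°) = -0.9781
b = sin(168°) = 0.2079

-0.9781 + 0.2079i


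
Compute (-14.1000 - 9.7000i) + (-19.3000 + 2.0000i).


Real: -14.1 - 19.3 = -33.4
Imag: -9.7 + 2 = -7.7

-33.4000 - 7.7000i


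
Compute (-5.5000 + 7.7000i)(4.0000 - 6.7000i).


Real = -5.5*4 - 7.7*(-6.7) = -22 - (-51.59) = 29.59
Imag = -5.5*(-6.7) + 4*7.7 = 36.85 + 30.8 = 67.65

29.5900 + 67.6500i


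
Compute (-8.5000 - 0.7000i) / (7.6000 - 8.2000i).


Conjugate of z2 = 7.6000 + 8.2000i
Numerator: (-8.5000 - 0.7000i)(7.6000 + 8.2000i) = -58.8600 - 75.0200i
Denominator: 7.6^2 + (-8.2)^2 = 125
Result = (-58.8600 - 75.0200i)/125

-0.4709 - 0.6002i


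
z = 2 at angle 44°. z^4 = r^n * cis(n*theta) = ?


r^4 = 2^4 = 16
n*theta = 4*44° = 176° = 176° (mod 360)
a = 16*cos(176°) = -15.9610
b = 16*sin(176°) = 1.1161

16 cis(176°) = -15.9610 + 1.1161i


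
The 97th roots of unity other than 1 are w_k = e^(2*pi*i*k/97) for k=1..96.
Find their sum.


With w = e^(2*pi*i/97), all 97 of the 97th roots of unity w^0 = 1, w, ..., w^(96) sum to 0: 1 + w + ... + w^(96) = (1 - w^97)/(1 - w) = 0 since w^97 = 1, w ≠ 1.
Removing the root 1: w + w^2 + ... + w^(96) = 0 - 1 = -1

Sum = -1


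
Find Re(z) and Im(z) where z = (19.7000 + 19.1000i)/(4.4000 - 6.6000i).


Multiply by conjugate: (19.7000 + 19.1000i)(4.4000 + 6.6000i) / (4.4^2 + (-6.6)^2)
Numerator real = 19.7*4.4 + 19.1*(-6.6) = -39.38
Numerator imag = 19.1*4.4 - 19.7*(-6.6) = 214.06
Denominator = 62.92
Re(z) = -39.38/62.92 = -0.6259
Im(z) = 214.06/62.92 = 3.4021

Re(z) = -0.6259, Im(z) = 3.4021


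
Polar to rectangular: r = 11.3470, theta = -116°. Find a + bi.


a = 11.3470*cos(-116°) = 11.3470*(-0.43837) = -4.9742
b = 11.3470*sin(-116°) = 11.3470*(-0.89879) = -10.1986

-4.9742 - 10.1986i


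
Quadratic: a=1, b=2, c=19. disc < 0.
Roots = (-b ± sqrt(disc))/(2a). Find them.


disc = 2^2 - 4*1*19 = 4 - 76 = -72
sqrt(|disc|) = sqrt(72) = 8.4853
Real part = -2/(2*1) = -1.0000
Imag part = 8.4853/(2*1) = 4.2426

-1.0000 ± 4.2426i


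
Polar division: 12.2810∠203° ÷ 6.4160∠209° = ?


r = 12.2810 / 6.4160 = 1.9141
theta = 203° - 209° = -6° = 354° (mod 360)

1.9141 cis(354°)


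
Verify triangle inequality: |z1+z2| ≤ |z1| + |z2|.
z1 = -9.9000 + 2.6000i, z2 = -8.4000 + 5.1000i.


|z1| = sqrt((-9.9)^2 + 2.6^2) = sqrt(104.77) = 10.2357
|z2| = sqrt((-8.4)^2 + 5.1^2) = sqrt(96.57) = 9.8270
z1+z2 = -18.3000 + 7.7000i
|z1+z2| = sqrt(394.18) = 19.8540
|z1|+|z2| = 10.2357 + 9.8270 = 20.0627

|z1+z2| = 19.8540 ≤ |z1|+|z2| = 20.0627 (verified)


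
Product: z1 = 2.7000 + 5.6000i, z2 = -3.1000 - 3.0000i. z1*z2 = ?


Real = 2.7*(-3.1) - 5.6*(-3) = -8.37 - (-16.8) = 8.43
Imag = 2.7*(-3) - (3.1)*5.6 = -8.1 - (17.36) = -25.46

8.4300 - 25.4600i


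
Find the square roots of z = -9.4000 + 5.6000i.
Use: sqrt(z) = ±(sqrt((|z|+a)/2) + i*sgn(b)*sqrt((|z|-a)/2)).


|z| = sqrt(88.36+31.36) = 10.9417
sqrt((|z|+a)/2) = sqrt((10.9417+(-9.4))/2) = sqrt(0.7708) = 0.8780
sqrt((|z|-a)/2) = sqrt((10.9417-(-9.4))/2) = sqrt(10.1708) = 3.1892

±(0.8780 + 3.1892i) i.e. 0.8780 + 3.1892i and -0.8780 - 3.1892i


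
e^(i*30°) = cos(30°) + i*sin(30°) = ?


cos(30°) = 0.8660
sin(30°) = 0.5000

e^(i*30°) = 0.8660 + 0.5000i


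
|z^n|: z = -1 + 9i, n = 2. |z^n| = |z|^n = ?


|z| = sqrt(1+81) = sqrt(82) = 9.0554
|z^2| = |z|^2 = (sqrt(82))^2 = 82

|z^2| = 82


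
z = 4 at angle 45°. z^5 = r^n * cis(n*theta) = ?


r^5 = 4^5 = 1024
n*theta = 5*45° = 225° = 225° (mod 360)
a = 1024*cos(225°) = -724.0773
b = 1024*sin(225°) = -724.0773

1024 cis(225°) = -724.0773 - 724.0773i


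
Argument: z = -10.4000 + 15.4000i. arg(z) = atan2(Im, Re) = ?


Re = -10.4, Im = 15.4
arg = atan2(15.4, -10.4) = 124.0321 degrees

arg(z) = 124.0321 degrees


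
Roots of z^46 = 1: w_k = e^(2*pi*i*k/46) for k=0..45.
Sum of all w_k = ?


The sum of all 46th roots of unity is 0.
Geometric series: (1 - w^46)/(1 - w) = (1-1)/(1-w) = 0 since w^46 = 1, w ≠ 1.
Alternatively: coefficient of z^45 in z^46 - 1 is 0.

0


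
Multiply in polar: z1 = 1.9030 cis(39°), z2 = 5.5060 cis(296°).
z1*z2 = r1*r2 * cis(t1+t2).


r = 1.9030 * 5.5060 = 10.4779
theta = 39° + 296° = 335° = 335° (mod 360)

10.4779 cis(335°)


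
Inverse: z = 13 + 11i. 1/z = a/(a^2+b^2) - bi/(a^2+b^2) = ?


|z|^2 = 169+121 = 290
1/z = (13 - 11i)/290

1/z = 0.0448 - 0.0379i


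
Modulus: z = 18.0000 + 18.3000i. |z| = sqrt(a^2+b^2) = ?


|z| = sqrt(18^2 + 18.3^2) = sqrt(324 + 334.89) = sqrt(658.89) = 25.6689

|z| = 25.6689


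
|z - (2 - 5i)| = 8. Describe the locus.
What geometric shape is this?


|z - z0| = r is a circle with center z0 and radius r.
Center = (2, -5), radius = 8

Circle with center (2, -5) and radius 8


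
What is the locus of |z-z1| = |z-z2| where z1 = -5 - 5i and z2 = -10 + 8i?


Equal distances means the locus is the perpendicular bisector of z1 and z2.
Midpoint = ((-5+(-10))/2, (-5+8)/2) = (-7.5000, 1.5000)

Perpendicular bisector through (-7.5000, 1.5000)


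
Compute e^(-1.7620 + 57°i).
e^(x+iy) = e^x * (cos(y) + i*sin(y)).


e^-1.7620 = 0.1717
cos(57°) = 0.5446
sin(57°) = 0.8387
Real = 0.1717*0.5446 = 0.0935
Imag = 0.1717*0.8387 = 0.1440

0.0935 + 0.1440i


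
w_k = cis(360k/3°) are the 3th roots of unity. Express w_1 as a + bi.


Angle = 360*1/3 = 120°
a = cos(120°) = -0.5000
b = sin(120°) = 0.8660

-0.5000 + 0.8660i


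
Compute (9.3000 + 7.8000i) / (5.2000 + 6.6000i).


Conjugate of z2 = 5.2000 - 6.6000i
Numerator: (9.3000 + 7.8000i)(5.2000 - 6.6000i) = 99.8400 - 20.8200i
Denominator: 5.2^2 + 6.6^2 = 70.6
Result = (99.8400 - 20.8200i)/70.6

1.4142 - 0.2949i


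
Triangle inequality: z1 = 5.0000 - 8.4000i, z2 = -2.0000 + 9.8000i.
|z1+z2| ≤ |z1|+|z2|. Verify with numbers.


|z1| = sqrt(5^2 + (-8.4)^2) = sqrt(95.56) = 9.7755
|z2| = sqrt((-2)^2 + 9.8^2) = sqrt(100.04) = 10.0020
z1+z2 = 3.0000 + 1.4000i
|z1+z2| = sqrt(10.96) = 3.3106
|z1|+|z2| = 9.7755 + 10.0020 = 19.7775

|z1+z2| = 3.3106 ≤ |z1|+|z2| = 19.7775 (verified)


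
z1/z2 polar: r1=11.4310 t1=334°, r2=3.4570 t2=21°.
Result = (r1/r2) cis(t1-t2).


r = 11.4310 / 3.4570 = 3.3066
theta = 334° - 21° = 313° = 313° (mod 360)

3.3066 cis(313°)


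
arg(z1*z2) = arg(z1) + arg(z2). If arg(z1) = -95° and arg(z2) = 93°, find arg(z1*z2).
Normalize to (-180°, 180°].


arg(z1*z2) = -95° + 93° = -2°
Normalized to (-180°, 180°]: -2°

-2°


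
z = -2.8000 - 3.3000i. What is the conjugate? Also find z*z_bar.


z_bar = -2.8000 + 3.3000i
z*z_bar = (-2.8)^2 + (-3.3)^2 = 7.84 + 10.89 = 18.73

z_bar = -2.8000 + 3.3000i, z*z_bar = 18.73


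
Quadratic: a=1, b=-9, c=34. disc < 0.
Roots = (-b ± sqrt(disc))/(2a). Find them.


disc = (-9)^2 - 4*1*34 = 81 - 136 = -55
sqrt(|disc|) = sqrt(55) = 7.4162
Real part = 9/(2*1) = 4.5000
Imag part = 7.4162/(2*1) = 3.7081

4.5000 ± 3.7081i


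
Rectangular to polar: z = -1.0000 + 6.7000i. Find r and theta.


r = sqrt(1+44.89) = sqrt(45.89) = 6.7742
theta = atan2(6.7, -1) = 98.4889 degrees

r = 6.7742, theta = 98.4889 degrees


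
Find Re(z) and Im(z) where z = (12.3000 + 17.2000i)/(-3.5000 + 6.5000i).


Multiply by conjugate: (12.3000 + 17.2000i)(-3.5000 - 6.5000i) / ((-3.5)^2 + 6.5^2)
Numerator real = 12.3*(-3.5) + 17.2*6.5 = 68.75
Numerator imag = 17.2*(-3.5) - 12.3*6.5 = -140.15
Denominator = 54.5
Re(z) = 68.75/54.5 = 1.2615
Im(z) = -140.15/54.5 = -2.5716

Re(z) = 1.2615, Im(z) = -2.5716


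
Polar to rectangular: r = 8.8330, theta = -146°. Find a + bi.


a = 8.8330*cos(-146°) = 8.8330*(-0.82904) = -7.3229
b = 8.8330*sin(-146°) = 8.8330*(-0.5592) = -4.9394

-7.3229 - 4.9394i


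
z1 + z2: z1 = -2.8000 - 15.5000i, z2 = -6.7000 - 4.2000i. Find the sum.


Real: -2.8 - 6.7 = -9.5
Imag: -15.5 - 4.2 = -19.7

-9.5000 - 19.7000i


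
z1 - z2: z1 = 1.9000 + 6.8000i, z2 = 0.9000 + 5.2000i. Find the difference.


Real: 1.9 - 0.9 = 1
Imag: 6.8 - 5.2 = 1.6

1.0000 + 1.6000i


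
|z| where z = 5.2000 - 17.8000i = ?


|z| = sqrt(5.2^2 + (-17.8)^2) = sqrt(27.04 + 316.84) = sqrt(343.88) = 18.5440

|z| = 18.5440


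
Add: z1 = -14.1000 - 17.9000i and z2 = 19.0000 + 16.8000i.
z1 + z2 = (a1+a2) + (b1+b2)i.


Real: -14.1 + 19 = 4.9
Imag: -17.9 + 16.8 = -1.1

4.9000 - 1.1000i


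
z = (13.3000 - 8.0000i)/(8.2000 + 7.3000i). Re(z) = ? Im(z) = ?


Multiply by conjugate: (13.3000 - 8.0000i)(8.2000 - 7.3000i) / (8.2^2 + 7.3^2)
Numerator real = 13.3*8.2 - (8)*7.3 = 50.66
Numerator imag = -8*8.2 - 13.3*7.3 = -162.69
Denominator = 120.53
Re(z) = 50.66/120.53 = 0.4203
Im(z) = -162.69/120.53 = -1.3498

Re(z) = 0.4203, Im(z) = -1.3498


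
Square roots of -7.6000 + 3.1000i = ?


|z| = sqrt(57.76+9.61) = 8.2079
sqrt((|z|+a)/2) = sqrt((8.2079+(-7.6))/2) = sqrt(0.3040) = 0.5513
sqrt((|z|-a)/2) = sqrt((8.2079-(-7.6))/2) = sqrt(7.9040) = 2.8114

±(0.5513 + 2.8114i) i.e. 0.5513 + 2.8114i and -0.5513 - 2.8114i


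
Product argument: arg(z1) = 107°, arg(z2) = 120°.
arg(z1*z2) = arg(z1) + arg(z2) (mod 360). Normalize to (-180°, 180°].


arg(z1*z2) = 107° + 120° = 227°
Normalized to (-180°, 180°]: -133°

-133°


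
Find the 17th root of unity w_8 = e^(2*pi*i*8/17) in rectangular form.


Angle = 360*8/17 = 169.4118°
a = cos(169.4118°) = -0.9830
b = sin(169.4118°) = 0.1837

-0.9830 + 0.1837i


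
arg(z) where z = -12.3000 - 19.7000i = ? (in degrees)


Re = -12.3, Im = -19.7
arg = atan2(-19.7, -12.3) = -121.9792 degrees

arg(z) = -121.9792 degrees


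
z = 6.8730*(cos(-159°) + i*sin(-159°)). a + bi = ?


a = 6.8730*cos(-159°) = 6.8730*(-0.93358) = -6.4165
b = 6.8730*sin(-159°) = 6.8730*(-0.35837) = -2.4631

-6.4165 - 2.4631i


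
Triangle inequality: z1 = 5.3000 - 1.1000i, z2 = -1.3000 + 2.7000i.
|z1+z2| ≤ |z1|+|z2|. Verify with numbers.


|z1| = sqrt(5.3^2 + (-1.1)^2) = sqrt(29.3) = 5.4129
|z2| = sqrt((-1.3)^2 + 2.7^2) = sqrt(8.98) = 2.9967
z1+z2 = 4.0000 + 1.6000i
|z1+z2| = sqrt(18.56) = 4.3081
|z1|+|z2| = 5.4129 + 2.9967 = 8.4096

|z1+z2| = 4.3081 ≤ |z1|+|z2| = 8.4096 (verified)


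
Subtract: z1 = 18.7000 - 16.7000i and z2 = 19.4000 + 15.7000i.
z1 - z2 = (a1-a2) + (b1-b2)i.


Real: 18.7 - 19.4 = -0.7
Imag: -16.7 - 15.7 = -32.4

-0.7000 - 32.4000i


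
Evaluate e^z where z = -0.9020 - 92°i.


e^-0.9020 = 0.40576
cos(-92°) = -0.0349
sin(-92°) = -0.9994
Real = 0.40576*(-0.0349) = -0.0142
Imag = 0.40576*(-0.9994) = -0.4055

-0.0142 - 0.4055i


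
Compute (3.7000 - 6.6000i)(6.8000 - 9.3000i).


Real = 3.7*6.8 - (-6.6)*(-9.3) = 25.16 - 61.38 = -36.22
Imag = 3.7*(-9.3) + 6.8*(-6.6) = -34.41 - (44.88) = -79.29

-36.2200 - 79.2900i


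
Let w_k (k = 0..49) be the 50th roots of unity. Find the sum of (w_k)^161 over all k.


The roots are w_k = w^k with w = e^(2*pi*i/50), and (w^k)^161 = (w^161)^k.
So S = 1 + u + u^2 + ... + u^(49) with u = w^161.
161 = 3*50 + 11, so 161 is not a multiple of 50: u = (w^50)^3 * w^11 = w^11 ≠ 1 (w is a primitive 50th root), while u^50 = (w^50)^161 = 1.
Geometric series: S = (1 - u^50)/(1 - u) = (1 - 1)/(1 - u) = 0

S = 0


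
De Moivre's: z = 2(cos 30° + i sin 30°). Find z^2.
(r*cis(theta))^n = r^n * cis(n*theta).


r^2 = 2^2 = 4
n*theta = 2*30° = 60° = 60° (mod 360)
a = 4*cos(60°) = 2.0000
b = 4*sin(60°) = 3.4641

4 cis(60°) = 2.0000 + 3.4641i


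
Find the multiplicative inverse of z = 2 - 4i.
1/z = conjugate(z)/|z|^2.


|z|^2 = 4+16 = 20
1/z = (2 + 4i)/20

1/z = 0.1000 + 0.2000i


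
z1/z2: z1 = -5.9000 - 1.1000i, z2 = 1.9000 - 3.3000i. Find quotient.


Conjugate of z2 = 1.9000 + 3.3000i
Numerator: (-5.9000 - 1.1000i)(1.9000 + 3.3000i) = -7.5800 - 21.5600i
Denominator: 1.9^2 + (-3.3)^2 = 14.5
Result = (-7.5800 - 21.5600i)/14.5

-0.5228 - 1.4869i


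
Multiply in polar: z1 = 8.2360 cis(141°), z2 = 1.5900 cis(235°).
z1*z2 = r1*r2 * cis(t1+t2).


r = 8.2360 * 1.5900 = 13.0952
theta = 141° + 235° = 376° = 16° (mod 360)

13.0952 cis(16°)


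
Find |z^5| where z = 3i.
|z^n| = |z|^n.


|z| = sqrt(0+9) = sqrt(9) = 3
|z^5| = |z|^5 = 3^5 = 243

|z^5| = 243


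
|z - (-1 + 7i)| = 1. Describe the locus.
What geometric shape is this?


|z - z0| = r is a circle with center z0 and radius r.
Center = (-1, 7), radius = 1

Circle with center (-1, 7) and radius 1


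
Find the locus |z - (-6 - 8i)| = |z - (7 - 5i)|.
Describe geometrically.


Equal distances means the locus is the perpendicular bisector of z1 and z2.
Midpoint = ((-6+7)/2, (-8+(-5))/2) = (0.5000, -6.5000)

Perpendicular bisector through (0.5000, -6.5000)


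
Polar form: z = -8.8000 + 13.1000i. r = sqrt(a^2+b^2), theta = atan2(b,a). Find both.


r = sqrt(77.44+171.61) = sqrt(249.05) = 15.7813
theta = atan2(13.1, -8.8) = 123.8915 degrees

r = 15.7813, theta = 123.8915 degrees


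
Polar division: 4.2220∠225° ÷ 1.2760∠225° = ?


r = 4.2220 / 1.2760 = 3.3088
theta = 225° - 225° = 0° = 0° (mod 360)

3.3088 cis(0°)


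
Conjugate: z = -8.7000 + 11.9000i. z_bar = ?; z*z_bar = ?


z_bar = -8.7000 - 11.9000i
z*z_bar = (-8.7)^2 + 11.9^2 = 75.69 + 141.61 = 217.3

z_bar = -8.7000 - 11.9000i, z*z_bar = 217.3


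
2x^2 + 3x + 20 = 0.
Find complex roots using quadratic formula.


disc = 3^2 - 4*2*20 = 9 - 160 = -151
sqrt(|disc|) = sqrt(151) = 12.2882
Real part = -3/(2*2) = -0.7500
Imag part = 12.2882/(2*2) = 3.0721

-0.7500 ± 3.0721i


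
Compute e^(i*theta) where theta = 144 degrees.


cos(144°) = -0.8090
sin(144°) = 0.5878

e^(i*144°) = -0.8090 + 0.5878i


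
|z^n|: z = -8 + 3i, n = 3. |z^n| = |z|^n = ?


|z| = sqrt(64+9) = sqrt(73) = 8.5440
|z^3| = |z|^3 = (sqrt(73))^3 = 73*sqrt(73)

|z^3| = 73*sqrt(73) ≈ 623.7123


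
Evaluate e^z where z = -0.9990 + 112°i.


e^-0.9990 = 0.3682
cos(112°) = -0.3746
sin(112°) = 0.9272
Real = 0.3682*(-0.3746) = -0.1379
Imag = 0.3682*0.9272 = 0.3414

-0.1379 + 0.3414i


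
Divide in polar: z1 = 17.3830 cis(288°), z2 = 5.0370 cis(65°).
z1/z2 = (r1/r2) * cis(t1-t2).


r = 17.3830 / 5.0370 = 3.4511
theta = 288° - 65° = 223° = 223° (mod 360)

3.4511 cis(223°)


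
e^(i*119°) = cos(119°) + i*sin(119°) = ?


cos(119°) = -0.4848
sin(119°) = 0.8746

e^(i*119°) = -0.4848 + 0.8746i


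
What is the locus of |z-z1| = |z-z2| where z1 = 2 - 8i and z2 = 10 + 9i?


Equal distances means the locus is the perpendicular bisector of z1 and z2.
Midpoint = ((2+10)/2, (-8+9)/2) = (6.0000, 0.5000)

Perpendicular bisector through (6.0000, 0.5000)


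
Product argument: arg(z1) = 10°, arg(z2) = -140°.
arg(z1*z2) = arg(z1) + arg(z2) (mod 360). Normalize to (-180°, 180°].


arg(z1*z2) = 10° - 140° = -130°
Normalized to (-180°, 180°]: -130°

-130°


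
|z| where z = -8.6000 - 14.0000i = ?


|z| = sqrt((-8.6)^2 + (-14)^2) = sqrt(73.96 + 196) = sqrt(269.96) = 16.4305

|z| = 16.4305


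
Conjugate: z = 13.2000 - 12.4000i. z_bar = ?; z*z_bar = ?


z_bar = 13.2000 + 12.4000i
z*z_bar = 13.2^2 + (-12.4)^2 = 174.24 + 153.76 = 328

z_bar = 13.2000 + 12.4000i, z*z_bar = 328


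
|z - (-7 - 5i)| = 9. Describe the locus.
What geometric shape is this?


|z - z0| = r is a circle with center z0 and radius r.
Center = (-7, -5), radius = 9

Circle with center (-7, -5) and radius 9


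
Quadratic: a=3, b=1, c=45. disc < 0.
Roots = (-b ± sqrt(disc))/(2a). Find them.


disc = 1^2 - 4*3*45 = 1 - 540 = -539
sqrt(|disc|) = sqrt(539) = 23.2164
Real part = -1/(2*3) = -0.1667
Imag part = 23.2164/(2*3) = 3.8694

-0.1667 ± 3.8694i


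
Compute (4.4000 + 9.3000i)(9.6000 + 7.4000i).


Real = 4.4*9.6 - 9.3*7.4 = 42.24 - 68.82 = -26.58
Imag = 4.4*7.4 + 9.6*9.3 = 32.56 + 89.28 = 121.84

-26.5800 + 121.8400i


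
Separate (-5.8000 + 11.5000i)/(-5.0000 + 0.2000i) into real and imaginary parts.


Multiply by conjugate: (-5.8000 + 11.5000i)(-5.0000 - 0.2000i) / ((-5)^2 + 0.2^2)
Numerator real = -5.8*(-5) + 11.5*0.2 = 31.3
Numerator imag = 11.5*(-5) - (-5.8)*0.2 = -56.34
Denominator = 25.04
Re(z) = 31.3/25.04 = 1.2500
Im(z) = -56.34/25.04 = -2.2500

Re(z) = 1.2500, Im(z) = -2.2500


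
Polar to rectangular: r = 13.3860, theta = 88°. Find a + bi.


a = 13.3860*cos(88°) = 13.3860*0.0349 = 0.4672
b = 13.3860*sin(88°) = 13.3860*0.99939 = 13.3778

0.4672 + 13.3778i


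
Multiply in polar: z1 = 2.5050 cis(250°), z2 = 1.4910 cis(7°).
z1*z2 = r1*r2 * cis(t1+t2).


r = 2.5050 * 1.4910 = 3.7350
theta = 250° + 7° = 257° = 257° (mod 360)

3.7350 cis(257°)


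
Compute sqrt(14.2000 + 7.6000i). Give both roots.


|z| = sqrt(201.64+57.76) = 16.1059
sqrt((|z|+a)/2) = sqrt((16.1059+14.2)/2) = sqrt(15.1529) = 3.8927
sqrt((|z|-a)/2) = sqrt((16.1059-14.2)/2) = sqrt(0.9529) = 0.9762

±(3.8927 + 0.9762i) i.e. 3.8927 + 0.9762i and -3.8927 - 0.9762i


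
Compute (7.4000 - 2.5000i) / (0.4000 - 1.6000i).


Conjugate of z2 = 0.4000 + 1.6000i
Numerator: (7.4000 - 2.5000i)(0.4000 + 1.6000i) = 6.9600 + 10.8400i
Denominator: 0.4^2 + (-1.6)^2 = 2.72
Result = (6.9600 + 10.8400i)/2.72

2.5588 + 3.9853i


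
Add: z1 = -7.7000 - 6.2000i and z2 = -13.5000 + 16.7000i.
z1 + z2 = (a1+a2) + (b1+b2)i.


Real: -7.7 - 13.5 = -21.2
Imag: -6.2 + 16.7 = 10.5

-21.2000 + 10.5000i


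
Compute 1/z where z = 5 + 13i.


|z|^2 = 25+169 = 194
1/z = (5 - 13i)/194

1/z = 0.0258 - 0.0670i


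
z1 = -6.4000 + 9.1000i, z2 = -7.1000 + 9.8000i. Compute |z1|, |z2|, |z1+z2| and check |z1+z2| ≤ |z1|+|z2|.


|z1| = sqrt((-6.4)^2 + 9.1^2) = sqrt(123.77) = 11.1252
|z2| = sqrt((-7.1)^2 + 9.8^2) = sqrt(146.45) = 12.1017
z1+z2 = -13.5000 + 18.9000i
|z1+z2| = sqrt(539.46) = 23.2263
|z1|+|z2| = 11.1252 + 12.1017 = 23.2269

|z1+z2| = 23.2263 ≤ |z1|+|z2| = 23.2269 (verified)


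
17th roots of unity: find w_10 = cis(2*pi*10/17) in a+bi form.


Angle = 360*10/17 = 211.7647°
a = cos(211.7647°) = -0.8502
b = sin(211.7647°) = -0.5264

-0.8502 - 0.5264i


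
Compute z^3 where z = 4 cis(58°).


r^3 = 4^3 = 64
n*theta = 3*58° = 174° = 174° (mod 360)
a = 64*cos(174°) = -63.6494
b = 64*sin(174°) = 6.6898

64 cis(174°) = -63.6494 + 6.6898i


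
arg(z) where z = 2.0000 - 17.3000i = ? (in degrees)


Re = 2, Im = -17.3
arg = atan2(-17.3, 2) = -83.4055 degrees

arg(z) = -83.4055 degrees


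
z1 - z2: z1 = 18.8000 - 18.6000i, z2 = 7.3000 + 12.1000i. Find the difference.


Real: 18.8 - 7.3 = 11.5
Imag: -18.6 - 12.1 = -30.7

11.5000 - 30.7000i


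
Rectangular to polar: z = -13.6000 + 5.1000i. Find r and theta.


r = sqrt(184.96+26.01) = sqrt(210.97) = 14.5248
theta = atan2(5.1, -13.6) = 159.4440 degrees

r = 14.5248, theta = 159.4440 degrees


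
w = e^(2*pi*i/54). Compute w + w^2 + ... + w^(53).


With w = e^(2*pi*i/54), all 54 of the 54th roots of unity w^0 = 1, w, ..., w^(53) sum to 0: 1 + w + ... + w^(53) = (1 - w^54)/(1 - w) = 0 since w^54 = 1, w ≠ 1.
Removing the root 1: w + w^2 + ... + w^(53) = 0 - 1 = -1

Sum = -1


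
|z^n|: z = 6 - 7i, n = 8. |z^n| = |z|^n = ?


|z| = sqrt(36+49) = sqrt(85) = 9.2195
|z^8| = |z|^8 = (sqrt(85))^8 = 85^4 = 52200625

|z^8| = 52200625


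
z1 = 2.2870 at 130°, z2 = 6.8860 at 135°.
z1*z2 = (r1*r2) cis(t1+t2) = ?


r = 2.2870 * 6.8860 = 15.7483
theta = 130° + 135° = 265° = 265° (mod 360)

15.7483 cis(265°)


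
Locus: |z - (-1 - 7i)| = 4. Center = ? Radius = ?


|z - z0| = r is a circle with center z0 and radius r.
Center = (-1, -7), radius = 4

Circle with center (-1, -7) and radius 4


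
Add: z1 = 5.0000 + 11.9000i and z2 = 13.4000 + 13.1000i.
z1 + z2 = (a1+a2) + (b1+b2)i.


Real: 5 + 13.4 = 18.4
Imag: 11.9 + 13.1 = 25

18.4000 + 25.0000i


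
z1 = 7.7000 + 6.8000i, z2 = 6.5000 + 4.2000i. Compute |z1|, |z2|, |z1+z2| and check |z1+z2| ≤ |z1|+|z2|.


|z1| = sqrt(7.7^2 + 6.8^2) = sqrt(105.53) = 10.2728
|z2| = sqrt(6.5^2 + 4.2^2) = sqrt(59.89) = 7.7389
z1+z2 = 14.2000 + 11.0000i
|z1+z2| = sqrt(322.64) = 17.9622
|z1|+|z2| = 10.2728 + 7.7389 = 18.0117

|z1+z2| = 17.9622 ≤ |z1|+|z2| = 18.0117 (verified)


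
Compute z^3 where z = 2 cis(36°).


r^3 = 2^3 = 8
n*theta = 3*36° = 108° = 108° (mod 360)
a = 8*cos(108°) = -2.4721
b = 8*sin(108°) = 7.6085

8 cis(108°) = -2.4721 + 7.6085i


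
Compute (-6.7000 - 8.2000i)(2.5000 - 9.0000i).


Real = -6.7*2.5 - (-8.2)*(-9) = -16.75 - 73.8 = -90.55
Imag = -6.7*(-9) + 2.5*(-8.2) = 60.3 - (20.5) = 39.8

-90.5500 + 39.8000i


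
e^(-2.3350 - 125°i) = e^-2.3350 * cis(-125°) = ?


e^-2.3350 = 0.0968
cos(-125°) = -0.5736
sin(-125°) = -0.8192
Real = 0.0968*(-0.5736) = -0.0555
Imag = 0.0968*(-0.8192) = -0.0793

-0.0555 - 0.0793i


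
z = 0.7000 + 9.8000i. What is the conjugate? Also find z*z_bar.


z_bar = 0.7000 - 9.8000i
z*z_bar = 0.7^2 + 9.8^2 = 0.49 + 96.04 = 96.53

z_bar = 0.7000 - 9.8000i, z*z_bar = 96.53


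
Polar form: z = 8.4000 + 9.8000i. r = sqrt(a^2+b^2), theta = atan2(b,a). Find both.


r = sqrt(70.56+96.04) = sqrt(166.6) = 12.9074
theta = atan2(9.8, 8.4) = 49.3987 degrees

r = 12.9074, theta = 49.3987 degrees


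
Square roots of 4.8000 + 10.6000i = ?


|z| = sqrt(23.04+112.36) = 11.6362
sqrt((|z|+a)/2) = sqrt((11.6362+4.8)/2) = sqrt(8.2181) = 2.8667
sqrt((|z|-a)/2) = sqrt((11.6362-4.8)/2) = sqrt(3.4181) = 1.8488

±(2.8667 + 1.8488i) i.e. 2.8667 + 1.8488i and -2.8667 - 1.8488i


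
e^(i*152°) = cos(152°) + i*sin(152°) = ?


cos(152°) = -0.8829
sin(152°) = 0.4695

e^(i*152°) = -0.8829 + 0.4695i


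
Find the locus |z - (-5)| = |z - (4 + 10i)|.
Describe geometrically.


Equal distances means the locus is the perpendicular bisector of z1 and z2.
Midpoint = ((-5+4)/2, (0+10)/2) = (-0.5000, 5.0000)

Perpendicular bisector through (-0.5000, 5.0000)


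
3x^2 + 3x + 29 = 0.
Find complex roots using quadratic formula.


disc = 3^2 - 4*3*29 = 9 - 348 = -339
sqrt(|disc|) = sqrt(339) = 18.4120
Real part = -3/(2*3) = -0.5000
Imag part = 18.4120/(2*3) = 3.0687

-0.5000 ± 3.0687i


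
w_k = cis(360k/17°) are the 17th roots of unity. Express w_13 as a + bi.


Angle = 360*13/17 = 275.2941°
a = cos(275.2941°) = 0.0923
b = sin(275.2941°) = -0.9957

0.0923 - 0.9957i


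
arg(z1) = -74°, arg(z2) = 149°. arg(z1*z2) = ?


arg(z1*z2) = -74° + 149° = 75°
Normalized to (-180°, 180°]: 75°

75°


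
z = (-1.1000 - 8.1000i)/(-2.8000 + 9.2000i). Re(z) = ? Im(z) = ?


Multiply by conjugate: (-1.1000 - 8.1000i)(-2.8000 - 9.2000i) / ((-2.8)^2 + 9.2^2)
Numerator real = -1.1*(-2.8) - (8.1)*9.2 = -71.44
Numerator imag = -8.1*(-2.8) - (-1.1)*9.2 = 32.8
Denominator = 92.48
Re(z) = -71.44/92.48 = -0.7725
Im(z) = 32.8/92.48 = 0.3547

Re(z) = -0.7725, Im(z) = 0.3547


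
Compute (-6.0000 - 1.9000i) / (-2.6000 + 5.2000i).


Conjugate of z2 = -2.6000 - 5.2000i
Numerator: (-6.0000 - 1.9000i)(-2.6000 - 5.2000i) = 5.7200 + 36.1400i
Denominator: (-2.6)^2 + 5.2^2 = 33.8
Result = (5.7200 + 36.1400i)/33.8

0.1692 + 1.0692i


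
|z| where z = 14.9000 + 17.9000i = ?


|z| = sqrt(14.9^2 + 17.9^2) = sqrt(222.01 + 320.41) = sqrt(542.42) = 23.2899

|z| = 23.2899


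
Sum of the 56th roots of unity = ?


The sum of all 56th roots of unity is 0.
Geometric series: (1 - w^56)/(1 - w) = (1-1)/(1-w) = 0 since w^56 = 1, w ≠ 1.
Alternatively: coefficient of z^55 in z^56 - 1 is 0.

0


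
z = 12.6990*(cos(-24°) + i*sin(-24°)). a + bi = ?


a = 12.6990*cos(-24°) = 12.6990*0.913545 = 11.6011
b = 12.6990*sin(-24°) = 12.6990*(-0.4067366) = -5.1651

11.6011 - 5.1651i


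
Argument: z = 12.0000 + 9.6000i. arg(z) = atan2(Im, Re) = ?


Re = 12, Im = 9.6
arg = atan2(9.6, 12) = 38.6598 degrees

arg(z) = 38.6598 degrees


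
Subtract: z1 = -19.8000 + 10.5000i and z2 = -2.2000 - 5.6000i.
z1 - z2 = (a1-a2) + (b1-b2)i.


Real: -19.8 + 2.2 = -17.6
Imag: 10.5 + 5.6 = 16.1

-17.6000 + 16.1000i


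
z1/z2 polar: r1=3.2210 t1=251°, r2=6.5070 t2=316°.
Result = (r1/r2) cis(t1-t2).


r = 3.2210 / 6.5070 = 0.4950
theta = 251° - 316° = -65° = 295° (mod 360)

0.4950 cis(295°)


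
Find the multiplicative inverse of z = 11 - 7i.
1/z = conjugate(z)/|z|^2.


|z|^2 = 121+49 = 170
1/z = (11 + 7i)/170

1/z = 0.0647 + 0.0412i


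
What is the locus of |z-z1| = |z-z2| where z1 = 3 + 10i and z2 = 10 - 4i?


Equal distances means the locus is the perpendicular bisector of z1 and z2.
Midpoint = ((3+10)/2, (10+(-4))/2) = (6.5000, 3.0000)

Perpendicular bisector through (6.5000, 3.0000)


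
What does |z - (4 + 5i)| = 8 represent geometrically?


|z - z0| = r is a circle with center z0 and radius r.
Center = (4, 5), radius = 8

Circle with center (4, 5) and radius 8


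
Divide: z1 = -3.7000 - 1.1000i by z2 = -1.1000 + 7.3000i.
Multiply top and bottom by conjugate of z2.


Conjugate of z2 = -1.1000 - 7.3000i
Numerator: (-3.7000 - 1.1000i)(-1.1000 - 7.3000i) = -3.9600 + 28.2200i
Denominator: (-1.1)^2 + 7.3^2 = 54.5
Result = (-3.9600 + 28.2200i)/54.5

-0.0727 + 0.5178i


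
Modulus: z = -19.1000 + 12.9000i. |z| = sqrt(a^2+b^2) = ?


|z| = sqrt((-19.1)^2 + 12.9^2) = sqrt(364.81 + 166.41) = sqrt(531.22) = 23.0482

|z| = 23.0482


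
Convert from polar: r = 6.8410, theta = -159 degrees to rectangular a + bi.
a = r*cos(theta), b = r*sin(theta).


a = 6.8410*cos(-159°) = 6.8410*(-0.93358) = -6.3866
b = 6.8410*sin(-159°) = 6.8410*(-0.35837) = -2.4516

-6.3866 - 2.4516i


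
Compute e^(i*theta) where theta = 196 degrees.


cos(196°) = -0.9613
sin(196°) = -0.2756

e^(i*196°) = -0.9613 - 0.2756i


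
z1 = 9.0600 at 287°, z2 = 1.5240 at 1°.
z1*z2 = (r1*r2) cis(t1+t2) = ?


r = 9.0600 * 1.5240 = 13.8074
theta = 287° + 1° = 288° = 288° (mod 360)

13.8074 cis(288°)


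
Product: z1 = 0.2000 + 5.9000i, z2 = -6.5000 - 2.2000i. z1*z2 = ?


Real = 0.2*(-6.5) - 5.9*(-2.2) = -1.3 - (-12.98) = 11.68
Imag = 0.2*(-2.2) - (6.5)*5.9 = -0.44 - (38.35) = -38.79

11.6800 - 38.7900i


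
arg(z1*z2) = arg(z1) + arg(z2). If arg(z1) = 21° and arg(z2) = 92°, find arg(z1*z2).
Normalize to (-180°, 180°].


arg(z1*z2) = 21° + 92° = 113°
Normalized to (-180°, 180°]: 113°

113°


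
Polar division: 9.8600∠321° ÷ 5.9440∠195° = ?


r = 9.8600 / 5.9440 = 1.6588
theta = 321° - 195° = 126° = 126° (mod 360)

1.6588 cis(126°)


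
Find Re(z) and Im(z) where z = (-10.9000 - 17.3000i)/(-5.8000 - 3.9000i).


Multiply by conjugate: (-10.9000 - 17.3000i)(-5.8000 + 3.9000i) / ((-5.8)^2 + (-3.9)^2)
Numerator real = -10.9*(-5.8) - (17.3)*(-3.9) = 130.69
Numerator imag = -17.3*(-5.8) - (-10.9)*(-3.9) = 57.83
Denominator = 48.85
Re(z) = 130.69/48.85 = 2.6753
Im(z) = 57.83/48.85 = 1.1838

Re(z) = 2.6753, Im(z) = 1.1838


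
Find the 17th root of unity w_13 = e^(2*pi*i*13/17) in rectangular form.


Angle = 360*13/17 = 275.2941°
a = cos(275.2941°) = 0.0923
b = sin(275.2941°) = -0.9957

0.0923 - 0.9957i


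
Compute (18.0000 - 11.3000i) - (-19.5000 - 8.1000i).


Real: 18 + 19.5 = 37.5
Imag: -11.3 + 8.1 = -3.2

37.5000 - 3.2000i


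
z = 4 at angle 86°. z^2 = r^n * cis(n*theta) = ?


r^2 = 4^2 = 16
n*theta = 2*86° = 172° = 172° (mod 360)
a = 16*cos(172°) = -15.8443
b = 16*sin(172°) = 2.2268

16 cis(172°) = -15.8443 + 2.2268i


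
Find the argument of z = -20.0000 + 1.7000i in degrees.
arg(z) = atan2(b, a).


Re = -20, Im = 1.7
arg = atan2(1.7, -20) = 175.1415 degrees

arg(z) = 175.1415 degrees


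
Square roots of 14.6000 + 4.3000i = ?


|z| = sqrt(213.16+18.49) = 15.2201
sqrt((|z|+a)/2) = sqrt((15.2201+14.6)/2) = sqrt(14.9100) = 3.8614
sqrt((|z|-a)/2) = sqrt((15.2201-14.6)/2) = sqrt(0.3100) = 0.5568

±(3.8614 + 0.5568i) i.e. 3.8614 + 0.5568i and -3.8614 - 0.5568i


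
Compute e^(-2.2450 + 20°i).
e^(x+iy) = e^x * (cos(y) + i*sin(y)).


e^-2.2450 = 0.1059
cos(20°) = 0.9397
sin(20°) = 0.342
Real = 0.1059*0.9397 = 0.0995
Imag = 0.1059*0.342 = 0.0362

0.0995 + 0.0362i


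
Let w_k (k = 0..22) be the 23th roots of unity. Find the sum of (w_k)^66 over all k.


The roots are w_k = w^k with w = e^(2*pi*i/23), and (w^k)^66 = (w^66)^k.
So S = 1 + u + u^2 + ... + u^(22) with u = w^66.
66 = 2*23 + 20, so 66 is not a multiple of 23: u = (w^23)^2 * w^20 = w^20 ≠ 1 (w is a primitive 23th root), while u^23 = (w^23)^66 = 1.
Geometric series: S = (1 - u^23)/(1 - u) = (1 - 1)/(1 - u) = 0

S = 0


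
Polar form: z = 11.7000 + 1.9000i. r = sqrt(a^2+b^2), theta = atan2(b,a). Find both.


r = sqrt(136.89+3.61) = sqrt(140.5) = 11.8533
theta = atan2(1.9, 11.7) = 9.2239 degrees

r = 11.8533, theta = 9.2239 degrees


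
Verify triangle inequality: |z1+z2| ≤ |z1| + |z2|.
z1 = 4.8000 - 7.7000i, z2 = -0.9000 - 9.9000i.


|z1| = sqrt(4.8^2 + (-7.7)^2) = sqrt(82.33) = 9.0736
|z2| = sqrt((-0.9)^2 + (-9.9)^2) = sqrt(98.82) = 9.9408
z1+z2 = 3.9000 - 17.6000i
|z1+z2| = sqrt(324.97) = 18.0269
|z1|+|z2| = 9.0736 + 9.9408 = 19.0144

|z1+z2| = 18.0269 ≤ |z1|+|z2| = 19.0144 (verified)


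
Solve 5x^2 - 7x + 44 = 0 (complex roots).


disc = (-7)^2 - 4*5*44 = 49 - 880 = -831
sqrt(|disc|) = sqrt(831) = 28.8271
Real part = 7/(2*5) = 0.7000
Imag part = 28.8271/(2*5) = 2.8827

0.7000 ± 2.8827i


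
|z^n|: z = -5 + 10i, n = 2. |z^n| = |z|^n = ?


|z| = sqrt(25+100) = sqrt(125) = 11.1803
|z^2| = |z|^2 = (sqrt(125))^2 = 125

|z^2| = 125


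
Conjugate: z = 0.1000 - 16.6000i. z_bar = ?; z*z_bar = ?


z_bar = 0.1000 + 16.6000i
z*z_bar = 0.1^2 + (-16.6)^2 = 0.01 + 275.56 = 275.57

z_bar = 0.1000 + 16.6000i, z*z_bar = 275.57


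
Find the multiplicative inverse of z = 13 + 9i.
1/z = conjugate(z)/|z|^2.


|z|^2 = 169+81 = 250
1/z = (13 - 9i)/250

1/z = 0.0520 - 0.0360i


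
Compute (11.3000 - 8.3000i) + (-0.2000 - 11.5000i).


Real: 11.3 - 0.2 = 11.1
Imag: -8.3 - 11.5 = -19.8

11.1000 - 19.8000i


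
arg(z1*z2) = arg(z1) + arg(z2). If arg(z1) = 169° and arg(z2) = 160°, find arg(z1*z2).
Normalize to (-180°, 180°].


arg(z1*z2) = 169° + 160° = 329°
Normalized to (-180°, 180°]: -31°

-31°


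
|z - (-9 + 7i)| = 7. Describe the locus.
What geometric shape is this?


|z - z0| = r is a circle with center z0 and radius r.
Center = (-9, 7), radius = 7

Circle with center (-9, 7) and radius 7


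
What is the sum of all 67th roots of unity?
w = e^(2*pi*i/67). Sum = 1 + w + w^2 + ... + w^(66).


The sum of all 67th roots of unity is 0.
Geometric series: (1 - w^67)/(1 - w) = (1-1)/(1-w) = 0 since w^67 = 1, w ≠ 1.
Alternatively: coefficient of z^66 in z^67 - 1 is 0.

0


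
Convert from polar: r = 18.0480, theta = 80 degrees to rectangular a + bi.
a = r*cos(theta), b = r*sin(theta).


a = 18.0480*cos(80°) = 18.0480*0.17365 = 3.1340
b = 18.0480*sin(80°) = 18.0480*0.984808 = 17.7738

3.1340 + 17.7738i


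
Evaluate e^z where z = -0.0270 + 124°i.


e^-0.0270 = 0.9734
cos(124°) = -0.5592
sin(124°) = 0.82904
Real = 0.9734*(-0.5592) = -0.5443
Imag = 0.9734*0.82904 = 0.8070

-0.5443 + 0.8070i


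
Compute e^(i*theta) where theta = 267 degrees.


cos(267°) = -0.0523
sin(267°) = -0.9986

e^(i*267°) = -0.0523 - 0.9986i


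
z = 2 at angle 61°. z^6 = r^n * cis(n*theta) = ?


r^6 = 2^6 = 64
n*theta = 6*61° = 366° = 6° (mod 360)
a = 64*cos(6°) = 63.6494
b = 64*sin(6°) = 6.6898

64 cis(6°) = 63.6494 + 6.6898i


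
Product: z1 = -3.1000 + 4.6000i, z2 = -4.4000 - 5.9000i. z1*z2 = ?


Real = -3.1*(-4.4) - 4.6*(-5.9) = 13.64 - (-27.14) = 40.78
Imag = -3.1*(-5.9) - (4.4)*4.6 = 18.29 - (20.24) = -1.95

40.7800 - 1.9500i


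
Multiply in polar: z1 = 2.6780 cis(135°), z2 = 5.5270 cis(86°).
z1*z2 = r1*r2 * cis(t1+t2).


r = 2.6780 * 5.5270 = 14.8013
theta = 135° + 86° = 221° = 221° (mod 360)

14.8013 cis(221°)


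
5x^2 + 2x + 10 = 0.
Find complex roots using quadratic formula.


disc = 2^2 - 4*5*10 = 4 - 200 = -196
sqrt(|disc|) = sqrt(196) = 14.0000
Real part = -2/(2*5) = -0.2000
Imag part = 14.0000/(2*5) = 1.4000

-0.2000 ± 1.4000i


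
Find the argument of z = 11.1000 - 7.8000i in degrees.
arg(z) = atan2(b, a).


Re = 11.1, Im = -7.8
arg = atan2(-7.8, 11.1) = -35.0958 degrees

arg(z) = -35.0958 degrees


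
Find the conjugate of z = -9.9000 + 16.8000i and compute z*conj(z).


z_bar = -9.9000 - 16.8000i
z*z_bar = (-9.9)^2 + 16.8^2 = 98.01 + 282.24 = 380.25

z_bar = -9.9000 - 16.8000i, z*z_bar = 380.25


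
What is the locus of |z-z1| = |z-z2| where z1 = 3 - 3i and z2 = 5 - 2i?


Equal distances means the locus is the perpendicular bisector of z1 and z2.
Midpoint = ((3+5)/2, (-3+(-2))/2) = (4.0000, -2.5000)

Perpendicular bisector through (4.0000, -2.5000)


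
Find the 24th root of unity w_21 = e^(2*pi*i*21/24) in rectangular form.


Angle = 360*21/24 = 315°
a = cos(315°) = 0.7071
b = sin(315°) = -0.7071

0.7071 - 0.7071i


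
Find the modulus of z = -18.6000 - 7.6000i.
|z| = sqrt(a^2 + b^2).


|z| = sqrt((-18.6)^2 + (-7.6)^2) = sqrt(345.96 + 57.76) = sqrt(403.72) = 20.0928

|z| = 20.0928


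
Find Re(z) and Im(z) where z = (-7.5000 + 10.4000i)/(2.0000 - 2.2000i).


Multiply by conjugate: (-7.5000 + 10.4000i)(2.0000 + 2.2000i) / (2^2 + (-2.2)^2)
Numerator real = -7.5*2 + 10.4*(-2.2) = -37.88
Numerator imag = 10.4*2 - (-7.5)*(-2.2) = 4.3
Denominator = 8.84
Re(z) = -37.88/8.84 = -4.2851
Im(z) = 4.3/8.84 = 0.4864

Re(z) = -4.2851, Im(z) = 0.4864


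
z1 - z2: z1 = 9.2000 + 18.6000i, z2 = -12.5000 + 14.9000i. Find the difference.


Real: 9.2 + 12.5 = 21.7
Imag: 18.6 - 14.9 = 3.7

21.7000 + 3.7000i


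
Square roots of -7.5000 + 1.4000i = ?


|z| = sqrt(56.25+1.96) = 7.6295
sqrt((|z|+a)/2) = sqrt((7.6295+(-7.5))/2) = sqrt(0.0648) = 0.2545
sqrt((|z|-a)/2) = sqrt((7.6295-(-7.5))/2) = sqrt(7.5648) = 2.7504

±(0.2545 + 2.7504i) i.e. 0.2545 + 2.7504i and -0.2545 - 2.7504i


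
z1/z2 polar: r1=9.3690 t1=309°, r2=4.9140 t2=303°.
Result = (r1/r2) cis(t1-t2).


r = 9.3690 / 4.9140 = 1.9066
theta = 309° - 303° = 6° = 6° (mod 360)

1.9066 cis(6°)


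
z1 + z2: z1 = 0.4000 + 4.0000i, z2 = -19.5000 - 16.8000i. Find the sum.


Real: 0.4 - 19.5 = -19.1
Imag: 4 - 16.8 = -12.8

-19.1000 - 12.8000i


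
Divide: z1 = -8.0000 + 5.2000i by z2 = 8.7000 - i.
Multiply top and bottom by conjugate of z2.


Conjugate of z2 = 8.7000 + i
Numerator: (-8.0000 + 5.2000i)(8.7000 + i) = -74.8000 + 37.2400i
Denominator: 8.7^2 + (-1)^2 = 76.69
Result = (-74.8000 + 37.2400i)/76.69

-0.9754 + 0.4856i


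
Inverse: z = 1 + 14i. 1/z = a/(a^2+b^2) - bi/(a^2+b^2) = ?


|z|^2 = 1+196 = 197
1/z = (1 - 14i)/197

1/z = 0.0051 - 0.0711i


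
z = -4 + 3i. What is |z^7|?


|z| = sqrt(16+9) = sqrt(25) = 5
|z^7| = |z|^7 = 5^7 = 78125

|z^7| = 78125


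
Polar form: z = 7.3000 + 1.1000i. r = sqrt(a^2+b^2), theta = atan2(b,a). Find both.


r = sqrt(53.29+1.21) = sqrt(54.5) = 7.3824
theta = atan2(1.1, 7.3) = 8.5691 degrees

r = 7.3824, theta = 8.5691 degrees


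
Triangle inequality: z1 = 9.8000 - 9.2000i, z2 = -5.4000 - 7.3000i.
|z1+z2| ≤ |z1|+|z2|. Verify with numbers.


|z1| = sqrt(9.8^2 + (-9.2)^2) = sqrt(180.68) = 13.4417
|z2| = sqrt((-5.4)^2 + (-7.3)^2) = sqrt(82.45) = 9.0802
z1+z2 = 4.4000 - 16.5000i
|z1+z2| = sqrt(291.61) = 17.0766
|z1|+|z2| = 13.4417 + 9.0802 = 22.5219

|z1+z2| = 17.0766 ≤ |z1|+|z2| = 22.5219 (verified)


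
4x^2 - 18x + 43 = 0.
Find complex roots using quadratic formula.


disc = (-18)^2 - 4*4*43 = 324 - 688 = -364
sqrt(|disc|) = sqrt(364) = 19.0788
Real part = 18/(2*4) = 2.2500
Imag part = 19.0788/(2*4) = 2.3848

2.2500 ± 2.3848i


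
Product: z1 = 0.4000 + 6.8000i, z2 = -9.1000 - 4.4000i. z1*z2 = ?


Real = 0.4*(-9.1) - 6.8*(-4.4) = -3.64 - (-29.92) = 26.28
Imag = 0.4*(-4.4) - (9.1)*6.8 = -1.76 - (61.88) = -63.64

26.2800 - 63.6400i


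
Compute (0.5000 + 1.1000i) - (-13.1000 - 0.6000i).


Real: 0.5 + 13.1 = 13.6
Imag: 1.1 + 0.6 = 1.7

13.6000 + 1.7000i


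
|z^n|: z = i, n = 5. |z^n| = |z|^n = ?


|z| = sqrt(0+1) = sqrt(1) = 1
|z^5| = |z|^5 = 1^5 = 1

|z^5| = 1
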